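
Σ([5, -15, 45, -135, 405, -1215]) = 5 + -15 + 45 + -135 + 405 + -1215
= -910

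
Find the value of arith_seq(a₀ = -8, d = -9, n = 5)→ a_0 = -8 + 0*-9 = -8
a_1 = -8 + 1*-9 = -17
a_2 = -8 + 2*-9 = -26
...
= [-8, -17, -26, -35, -44]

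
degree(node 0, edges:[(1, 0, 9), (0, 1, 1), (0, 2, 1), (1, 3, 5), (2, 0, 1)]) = 4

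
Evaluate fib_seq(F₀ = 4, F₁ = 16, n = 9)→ [4, 16, 20, 36, 56, 92, 148, 240, 388]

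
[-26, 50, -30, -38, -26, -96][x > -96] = [-26, 50, -30, -38, -26]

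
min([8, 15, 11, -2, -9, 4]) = -9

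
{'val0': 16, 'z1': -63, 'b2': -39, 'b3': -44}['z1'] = -63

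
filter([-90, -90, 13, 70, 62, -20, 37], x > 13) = [70, 62, 37]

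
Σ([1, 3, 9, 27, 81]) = 1 + 3 + 9 + 27 + 81
= 121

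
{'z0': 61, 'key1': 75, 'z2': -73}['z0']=61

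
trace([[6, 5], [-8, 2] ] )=8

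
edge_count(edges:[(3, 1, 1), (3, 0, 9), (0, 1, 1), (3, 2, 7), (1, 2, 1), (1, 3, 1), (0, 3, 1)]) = 7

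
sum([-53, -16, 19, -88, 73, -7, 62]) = (-53) + (-16) + 19 + (-88) + 73 + (-7) + 62
= -10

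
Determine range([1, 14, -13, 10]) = 27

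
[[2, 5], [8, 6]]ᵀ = [[2, 8], [5, 6]]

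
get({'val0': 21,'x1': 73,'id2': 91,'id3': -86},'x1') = 73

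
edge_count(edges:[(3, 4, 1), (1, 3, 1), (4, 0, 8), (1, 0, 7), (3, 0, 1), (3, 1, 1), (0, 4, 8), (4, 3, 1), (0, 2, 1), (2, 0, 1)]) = 10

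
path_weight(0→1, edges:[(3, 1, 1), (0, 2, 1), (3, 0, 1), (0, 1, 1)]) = 1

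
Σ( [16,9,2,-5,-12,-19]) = -9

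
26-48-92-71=-185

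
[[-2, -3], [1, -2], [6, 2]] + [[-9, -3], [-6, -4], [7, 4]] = [[-11, -6], [-5, -6], [13, 6]]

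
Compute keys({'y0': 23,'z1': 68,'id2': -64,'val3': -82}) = ['y0', 'z1', 'id2', 'val3']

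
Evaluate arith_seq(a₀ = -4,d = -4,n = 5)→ a_0 = -4 + 0*-4 = -4
a_1 = -4 + 1*-4 = -8
a_2 = -4 + 2*-4 = -12
...
= [-4, -8, -12, -16, -20]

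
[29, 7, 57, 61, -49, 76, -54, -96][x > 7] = keep x where x > 7: 29✓, 7✗, 57✓, 61✓, -49✗, 76✓, -54✗, -96✗
= [29, 57, 61, 76]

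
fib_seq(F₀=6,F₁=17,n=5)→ F_2 = F_1 + F_0 = 23
F_3 = F_2 + F_1 = 40
F_4 = F_3 + F_2 = 63
= [6, 17, 23, 40, 63]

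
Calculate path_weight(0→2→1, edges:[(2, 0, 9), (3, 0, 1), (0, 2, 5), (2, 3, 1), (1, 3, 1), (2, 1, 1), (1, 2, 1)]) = w(0→2)=5 + w(2→1)=1
= 6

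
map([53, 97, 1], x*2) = [106, 194, 2]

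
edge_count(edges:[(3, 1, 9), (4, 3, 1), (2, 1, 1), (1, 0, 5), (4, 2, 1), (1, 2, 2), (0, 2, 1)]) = 7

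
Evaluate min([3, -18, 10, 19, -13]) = -18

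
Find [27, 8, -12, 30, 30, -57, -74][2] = -12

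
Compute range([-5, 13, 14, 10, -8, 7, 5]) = 22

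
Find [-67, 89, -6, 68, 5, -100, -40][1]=89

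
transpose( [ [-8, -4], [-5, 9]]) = [[-8, -5], [-4, 9]]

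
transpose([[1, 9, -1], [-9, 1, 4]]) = [[1, -9], [9, 1], [-1, 4]]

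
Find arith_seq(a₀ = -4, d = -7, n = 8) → [-4, -11, -18, -25, -32, -39, -46, -53]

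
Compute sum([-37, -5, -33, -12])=(-37) + (-5) + (-33) + (-12)
= -87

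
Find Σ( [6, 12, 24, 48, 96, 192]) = 6 + 12 + 24 + 48 + 96 + 192
= 378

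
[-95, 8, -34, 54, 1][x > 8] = keep x where x > 8: -95✗, 8✗, -34✗, 54✓, 1✗
= [54]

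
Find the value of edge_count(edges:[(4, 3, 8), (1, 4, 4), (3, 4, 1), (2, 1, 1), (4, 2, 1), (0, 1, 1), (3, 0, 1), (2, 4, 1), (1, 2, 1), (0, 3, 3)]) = 10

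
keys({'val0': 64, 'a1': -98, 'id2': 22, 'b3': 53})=['val0', 'a1', 'id2', 'b3']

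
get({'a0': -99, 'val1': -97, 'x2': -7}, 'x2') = -7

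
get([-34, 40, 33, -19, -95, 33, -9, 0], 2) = 33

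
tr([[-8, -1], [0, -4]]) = diagonal: (-8) + (-4)
= -12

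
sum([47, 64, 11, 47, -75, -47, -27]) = 20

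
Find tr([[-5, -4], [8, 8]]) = 3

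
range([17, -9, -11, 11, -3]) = 28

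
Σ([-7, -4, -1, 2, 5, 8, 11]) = (-7) + (-4) + (-1) + 2 + 5 + 8 + 11
= 14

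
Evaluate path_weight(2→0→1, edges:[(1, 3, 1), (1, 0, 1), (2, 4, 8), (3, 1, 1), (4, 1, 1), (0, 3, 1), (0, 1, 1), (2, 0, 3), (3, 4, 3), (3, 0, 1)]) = w(2→0)=3 + w(0→1)=1
= 4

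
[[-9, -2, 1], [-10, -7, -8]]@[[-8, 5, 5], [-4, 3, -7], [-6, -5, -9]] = [[74, -56, -40], [156, -31, 71]]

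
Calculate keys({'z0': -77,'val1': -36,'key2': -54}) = ['z0', 'val1', 'key2']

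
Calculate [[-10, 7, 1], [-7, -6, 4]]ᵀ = [[-10, -7], [7, -6], [1, 4]]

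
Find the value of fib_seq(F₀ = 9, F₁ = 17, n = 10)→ F_2 = F_1 + F_0 = 26
F_3 = F_2 + F_1 = 43
F_4 = F_3 + F_2 = 69
...
= [9, 17, 26, 43, 69, 112, 181, 293, 474, 767]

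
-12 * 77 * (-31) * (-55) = -1575420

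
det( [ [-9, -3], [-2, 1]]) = -15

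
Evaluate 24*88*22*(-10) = -464640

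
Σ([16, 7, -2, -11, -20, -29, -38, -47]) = -124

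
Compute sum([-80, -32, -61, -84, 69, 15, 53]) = (-80) + (-32) + (-61) + (-84) + 69 + 15 + 53
= -120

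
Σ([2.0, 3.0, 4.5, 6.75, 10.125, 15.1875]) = 41.5625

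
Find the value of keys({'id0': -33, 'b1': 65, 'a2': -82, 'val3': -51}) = ['id0', 'b1', 'a2', 'val3']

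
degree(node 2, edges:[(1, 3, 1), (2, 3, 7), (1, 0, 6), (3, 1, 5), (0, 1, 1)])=incident: (2,3)
= 1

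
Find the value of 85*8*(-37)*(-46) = 1157360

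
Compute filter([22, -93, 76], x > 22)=[76]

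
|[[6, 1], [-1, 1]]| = (6)*(1) - (1)*(-1)
= 7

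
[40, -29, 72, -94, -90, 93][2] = 72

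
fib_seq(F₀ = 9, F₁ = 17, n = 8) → F_2 = F_1 + F_0 = 26
F_3 = F_2 + F_1 = 43
F_4 = F_3 + F_2 = 69
...
= [9, 17, 26, 43, 69, 112, 181, 293]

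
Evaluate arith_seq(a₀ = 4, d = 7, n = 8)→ [4, 11, 18, 25, 32, 39, 46, 53]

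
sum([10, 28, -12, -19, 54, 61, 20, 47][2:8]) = 151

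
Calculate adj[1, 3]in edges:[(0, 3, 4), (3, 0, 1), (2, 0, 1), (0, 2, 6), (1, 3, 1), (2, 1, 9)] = 1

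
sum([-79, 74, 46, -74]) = -33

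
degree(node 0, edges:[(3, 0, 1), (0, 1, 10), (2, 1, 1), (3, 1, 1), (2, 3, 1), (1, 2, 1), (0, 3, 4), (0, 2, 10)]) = incident: (3,0), (0,1), (0,3), (0,2)
= 4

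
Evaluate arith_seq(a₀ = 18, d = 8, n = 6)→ a_0 = 18 + 0*8 = 18
a_1 = 18 + 1*8 = 26
a_2 = 18 + 2*8 = 34
...
= [18, 26, 34, 42, 50, 58]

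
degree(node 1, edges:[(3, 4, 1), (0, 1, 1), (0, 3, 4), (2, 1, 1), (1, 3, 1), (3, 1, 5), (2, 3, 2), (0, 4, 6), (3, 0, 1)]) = 4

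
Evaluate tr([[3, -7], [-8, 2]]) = 5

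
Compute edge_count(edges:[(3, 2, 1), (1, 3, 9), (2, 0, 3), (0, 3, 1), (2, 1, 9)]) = 5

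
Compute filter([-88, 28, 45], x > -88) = keep x where x > -88: -88✗, 28✓, 45✓
= [28, 45]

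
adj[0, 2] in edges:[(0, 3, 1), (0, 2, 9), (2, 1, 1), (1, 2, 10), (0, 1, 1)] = 9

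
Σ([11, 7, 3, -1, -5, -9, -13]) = -7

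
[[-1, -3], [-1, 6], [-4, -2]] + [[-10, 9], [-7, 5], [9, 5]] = [[-11, 6], [-8, 11], [5, 3]]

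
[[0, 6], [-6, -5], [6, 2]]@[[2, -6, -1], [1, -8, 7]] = C[0][0] = (0)*(2) + (6)*(1) = 6
C[0][1] = (0)*(-6) + (6)*(-8) = -48
C[0][2] = (0)*(-1) + (6)*(7) = 42
C[1][0] = (-6)*(2) + (-5)*(1) = -17
C[1][1] = (-6)*(-6) + (-5)*(-8) = 76
C[1][2] = (-6)*(-1) + (-5)*(7) = -29
... (3 more cells)
= [[6, -48, 42], [-17, 76, -29], [14, -52, 8]]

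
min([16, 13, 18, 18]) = 13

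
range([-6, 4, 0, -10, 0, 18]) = 28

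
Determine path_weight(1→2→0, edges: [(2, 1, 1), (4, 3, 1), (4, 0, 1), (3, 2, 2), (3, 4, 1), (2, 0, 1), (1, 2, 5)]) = w(1→2)=5 + w(2→0)=1
= 6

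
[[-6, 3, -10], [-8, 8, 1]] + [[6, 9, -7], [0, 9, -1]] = [[0, 12, -17], [-8, 17, 0]]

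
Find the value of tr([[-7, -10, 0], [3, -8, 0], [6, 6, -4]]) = diagonal: (-7) + (-8) + (-4)
= -19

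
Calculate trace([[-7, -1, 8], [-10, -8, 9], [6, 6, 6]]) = diagonal: (-7) + (-8) + 6
= -9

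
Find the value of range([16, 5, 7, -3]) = 19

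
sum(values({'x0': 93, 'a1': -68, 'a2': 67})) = 92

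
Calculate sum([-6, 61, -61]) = -6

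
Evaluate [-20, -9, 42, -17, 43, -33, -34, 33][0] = -20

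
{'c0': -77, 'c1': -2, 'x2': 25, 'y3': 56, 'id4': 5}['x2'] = 25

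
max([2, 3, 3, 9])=9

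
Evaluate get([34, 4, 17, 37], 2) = 17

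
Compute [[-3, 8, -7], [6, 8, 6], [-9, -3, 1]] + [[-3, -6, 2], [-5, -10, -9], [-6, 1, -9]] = [[-6, 2, -5], [1, -2, -3], [-15, -2, -8]]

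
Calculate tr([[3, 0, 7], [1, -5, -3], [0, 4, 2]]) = diagonal: 3 + (-5) + 2
= 0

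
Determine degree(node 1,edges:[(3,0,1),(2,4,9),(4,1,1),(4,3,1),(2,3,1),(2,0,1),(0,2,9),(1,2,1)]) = 2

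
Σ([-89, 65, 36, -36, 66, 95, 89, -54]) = (-89) + 65 + 36 + (-36) + 66 + 95 + 89 + (-54)
= 172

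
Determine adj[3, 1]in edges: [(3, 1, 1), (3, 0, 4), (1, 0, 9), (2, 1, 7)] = 1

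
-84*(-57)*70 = 335160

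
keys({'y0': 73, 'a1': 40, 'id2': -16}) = ['y0', 'a1', 'id2']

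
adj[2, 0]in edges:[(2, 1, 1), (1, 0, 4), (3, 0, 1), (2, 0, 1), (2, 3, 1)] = 1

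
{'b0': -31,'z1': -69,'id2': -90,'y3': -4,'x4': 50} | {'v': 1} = {'b0': -31, 'z1': -69, 'id2': -90, 'y3': -4, 'x4': 50, 'v': 1}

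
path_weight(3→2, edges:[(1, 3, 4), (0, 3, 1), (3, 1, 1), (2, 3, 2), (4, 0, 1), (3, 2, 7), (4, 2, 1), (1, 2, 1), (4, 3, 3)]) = 7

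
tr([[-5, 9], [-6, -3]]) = -8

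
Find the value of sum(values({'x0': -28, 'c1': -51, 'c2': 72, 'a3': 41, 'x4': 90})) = 124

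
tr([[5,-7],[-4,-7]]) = -2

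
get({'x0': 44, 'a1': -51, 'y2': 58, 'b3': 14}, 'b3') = 14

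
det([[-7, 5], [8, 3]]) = -61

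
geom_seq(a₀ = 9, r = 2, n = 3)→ [9, 18, 36]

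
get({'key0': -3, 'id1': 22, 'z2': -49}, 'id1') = 22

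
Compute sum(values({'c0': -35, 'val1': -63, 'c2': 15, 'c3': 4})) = (-35) + (-63) + 15 + 4
= -79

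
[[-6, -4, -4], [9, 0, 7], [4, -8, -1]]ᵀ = [[-6, 9, 4], [-4, 0, -8], [-4, 7, -1]]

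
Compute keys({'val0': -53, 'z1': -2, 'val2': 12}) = ['val0', 'z1', 'val2']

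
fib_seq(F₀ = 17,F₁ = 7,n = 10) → F_2 = F_1 + F_0 = 24
F_3 = F_2 + F_1 = 31
F_4 = F_3 + F_2 = 55
...
= [17, 7, 24, 31, 55, 86, 141, 227, 368, 595]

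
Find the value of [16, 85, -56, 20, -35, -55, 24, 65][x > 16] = [85, 20, 24, 65]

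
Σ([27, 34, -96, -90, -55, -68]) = -248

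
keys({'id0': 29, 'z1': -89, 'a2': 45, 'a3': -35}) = ['id0', 'z1', 'a2', 'a3']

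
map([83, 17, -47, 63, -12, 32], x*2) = 83*2=166, 17*2=34, -47*2=-94, 63*2=126, -12*2=-24, 32*2=64
= [166, 34, -94, 126, -24, 64]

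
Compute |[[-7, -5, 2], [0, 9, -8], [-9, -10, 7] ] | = -79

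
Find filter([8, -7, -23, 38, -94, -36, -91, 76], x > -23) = [8, -7, 38, 76]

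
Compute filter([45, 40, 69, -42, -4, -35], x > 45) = keep x where x > 45: 45✗, 40✗, 69✓, -42✗, -4✗, -35✗
= [69]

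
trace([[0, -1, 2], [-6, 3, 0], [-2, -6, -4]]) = diagonal: 0 + 3 + (-4)
= -1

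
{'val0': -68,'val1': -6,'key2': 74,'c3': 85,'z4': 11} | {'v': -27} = {'val0': -68, 'val1': -6, 'key2': 74, 'c3': 85, 'z4': 11, 'v': -27}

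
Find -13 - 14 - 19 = -46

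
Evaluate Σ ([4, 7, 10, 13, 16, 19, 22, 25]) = 4 + 7 + 10 + 13 + 16 + 19 + 22 + 25
= 116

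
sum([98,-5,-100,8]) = 1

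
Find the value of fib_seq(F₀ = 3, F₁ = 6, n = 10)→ [3, 6, 9, 15, 24, 39, 63, 102, 165, 267]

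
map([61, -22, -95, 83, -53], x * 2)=61*2=122, -22*2=-44, -95*2=-190, 83*2=166, -53*2=-106
= [122, -44, -190, 166, -106]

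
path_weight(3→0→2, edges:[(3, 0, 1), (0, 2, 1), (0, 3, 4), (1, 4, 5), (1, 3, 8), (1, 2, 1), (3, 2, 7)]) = 2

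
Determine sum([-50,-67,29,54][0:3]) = -88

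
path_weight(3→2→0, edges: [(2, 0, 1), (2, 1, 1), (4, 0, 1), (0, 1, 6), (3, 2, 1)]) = 2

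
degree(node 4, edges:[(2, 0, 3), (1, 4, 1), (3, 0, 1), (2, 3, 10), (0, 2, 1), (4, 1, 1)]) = incident: (1,4), (4,1)
= 2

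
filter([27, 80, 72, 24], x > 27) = keep x where x > 27: 27✗, 80✓, 72✓, 24✗
= [80, 72]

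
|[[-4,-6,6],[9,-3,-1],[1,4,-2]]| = (1)*(-4)*det([[-3, -1], [4, -2]]) + (-1)*(-6)*det([[9, -1], [1, -2]]) + (1)*(6)*det([[9, -3], [1, 4]])
= -40 + -102 + 234
= 92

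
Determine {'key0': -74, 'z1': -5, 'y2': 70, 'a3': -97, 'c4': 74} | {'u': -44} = {'key0': -74, 'z1': -5, 'y2': 70, 'a3': -97, 'c4': 74, 'u': -44}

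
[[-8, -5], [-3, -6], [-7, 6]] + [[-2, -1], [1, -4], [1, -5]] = [[-10, -6], [-2, -10], [-6, 1]]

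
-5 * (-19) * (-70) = -6650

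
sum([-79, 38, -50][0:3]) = -91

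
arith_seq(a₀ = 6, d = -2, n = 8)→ [6, 4, 2, 0, -2, -4, -6, -8]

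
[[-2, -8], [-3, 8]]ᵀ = [[-2, -3], [-8, 8]]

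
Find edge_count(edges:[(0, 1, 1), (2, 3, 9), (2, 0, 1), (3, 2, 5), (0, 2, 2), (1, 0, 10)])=6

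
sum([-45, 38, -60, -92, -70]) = (-45) + 38 + (-60) + (-92) + (-70)
= -229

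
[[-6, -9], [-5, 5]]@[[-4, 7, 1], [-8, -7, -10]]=C[0][0] = (-6)*(-4) + (-9)*(-8) = 96
C[0][1] = (-6)*(7) + (-9)*(-7) = 21
C[0][2] = (-6)*(1) + (-9)*(-10) = 84
C[1][0] = (-5)*(-4) + (5)*(-8) = -20
C[1][1] = (-5)*(7) + (5)*(-7) = -70
C[1][2] = (-5)*(1) + (5)*(-10) = -55
= [[96, 21, 84], [-20, -70, -55]]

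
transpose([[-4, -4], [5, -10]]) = [[-4, 5], [-4, -10]]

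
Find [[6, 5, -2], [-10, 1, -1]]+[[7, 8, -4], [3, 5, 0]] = [[13, 13, -6], [-7, 6, -1]]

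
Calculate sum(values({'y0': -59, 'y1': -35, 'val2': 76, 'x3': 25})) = (-59) + (-35) + 76 + 25
= 7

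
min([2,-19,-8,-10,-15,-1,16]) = -19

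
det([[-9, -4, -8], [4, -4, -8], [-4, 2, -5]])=-468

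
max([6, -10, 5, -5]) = 6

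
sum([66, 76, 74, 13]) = 66 + 76 + 74 + 13
= 229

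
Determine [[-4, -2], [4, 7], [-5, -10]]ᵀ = [[-4, 4, -5], [-2, 7, -10]]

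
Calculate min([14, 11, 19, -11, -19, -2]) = -19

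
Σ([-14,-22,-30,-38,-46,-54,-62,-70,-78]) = -414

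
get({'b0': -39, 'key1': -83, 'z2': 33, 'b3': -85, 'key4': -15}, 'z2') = 33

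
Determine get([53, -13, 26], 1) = -13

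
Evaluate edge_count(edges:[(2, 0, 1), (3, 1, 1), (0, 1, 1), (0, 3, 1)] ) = 4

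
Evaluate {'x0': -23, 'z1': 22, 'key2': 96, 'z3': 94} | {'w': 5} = {'x0': -23, 'z1': 22, 'key2': 96, 'z3': 94, 'w': 5}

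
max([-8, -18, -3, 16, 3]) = 16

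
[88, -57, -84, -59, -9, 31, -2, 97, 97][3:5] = [-59, -9]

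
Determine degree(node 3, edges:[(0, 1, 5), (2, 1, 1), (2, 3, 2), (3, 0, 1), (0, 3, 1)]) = incident: (2,3), (3,0), (0,3)
= 3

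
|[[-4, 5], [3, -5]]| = (-4)*(-5) - (5)*(3)
= 5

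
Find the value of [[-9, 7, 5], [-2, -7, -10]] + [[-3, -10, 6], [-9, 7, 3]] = [[-12, -3, 11], [-11, 0, -7]]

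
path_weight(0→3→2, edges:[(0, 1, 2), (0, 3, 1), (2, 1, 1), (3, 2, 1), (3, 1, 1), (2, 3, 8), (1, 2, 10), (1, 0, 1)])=2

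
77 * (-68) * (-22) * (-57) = -6565944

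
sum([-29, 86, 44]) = (-29) + 86 + 44
= 101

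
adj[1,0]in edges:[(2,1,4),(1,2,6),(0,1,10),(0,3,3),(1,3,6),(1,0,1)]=1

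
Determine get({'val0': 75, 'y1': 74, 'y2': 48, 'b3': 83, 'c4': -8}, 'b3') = 83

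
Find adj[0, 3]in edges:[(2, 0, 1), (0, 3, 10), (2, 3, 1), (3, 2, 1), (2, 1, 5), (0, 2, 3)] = 10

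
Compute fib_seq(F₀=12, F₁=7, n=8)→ F_2 = F_1 + F_0 = 19
F_3 = F_2 + F_1 = 26
F_4 = F_3 + F_2 = 45
...
= [12, 7, 19, 26, 45, 71, 116, 187]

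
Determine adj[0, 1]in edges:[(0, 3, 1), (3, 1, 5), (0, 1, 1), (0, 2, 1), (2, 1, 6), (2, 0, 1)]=1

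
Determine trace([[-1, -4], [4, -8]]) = diagonal: (-1) + (-8)
= -9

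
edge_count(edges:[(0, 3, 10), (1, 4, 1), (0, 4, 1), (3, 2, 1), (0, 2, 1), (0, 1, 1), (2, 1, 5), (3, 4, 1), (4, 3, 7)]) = 9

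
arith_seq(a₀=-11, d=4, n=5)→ [-11, -7, -3, 1, 5]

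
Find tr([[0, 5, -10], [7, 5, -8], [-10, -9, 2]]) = 7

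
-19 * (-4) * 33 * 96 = 240768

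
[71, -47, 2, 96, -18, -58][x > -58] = [71, -47, 2, 96, -18]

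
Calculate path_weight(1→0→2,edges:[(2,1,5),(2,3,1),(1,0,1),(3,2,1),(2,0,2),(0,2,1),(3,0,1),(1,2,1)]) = 2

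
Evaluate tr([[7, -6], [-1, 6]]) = 13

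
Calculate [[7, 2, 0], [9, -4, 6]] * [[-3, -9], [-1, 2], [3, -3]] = C[0][0] = (7)*(-3) + (2)*(-1) + (0)*(3) = -23
C[0][1] = (7)*(-9) + (2)*(2) + (0)*(-3) = -59
C[1][0] = (9)*(-3) + (-4)*(-1) + (6)*(3) = -5
C[1][1] = (9)*(-9) + (-4)*(2) + (6)*(-3) = -107
= [[-23, -59], [-5, -107]]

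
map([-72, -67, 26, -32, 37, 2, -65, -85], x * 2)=-72*2=-144, -67*2=-134, 26*2=52, -32*2=-64, 37*2=74, 2*2=4, -65*2=-130, -85*2=-170
= [-144, -134, 52, -64, 74, 4, -130, -170]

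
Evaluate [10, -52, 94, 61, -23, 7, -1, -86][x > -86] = keep x where x > -86: 10✓, -52✓, 94✓, 61✓, -23✓, 7✓, -1✓, -86✗
= [10, -52, 94, 61, -23, 7, -1]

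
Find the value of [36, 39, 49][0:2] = [36, 39]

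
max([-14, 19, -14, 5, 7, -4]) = 19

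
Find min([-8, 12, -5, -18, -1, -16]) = -18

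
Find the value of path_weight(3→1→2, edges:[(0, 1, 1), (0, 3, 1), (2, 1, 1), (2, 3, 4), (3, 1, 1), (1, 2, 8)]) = 9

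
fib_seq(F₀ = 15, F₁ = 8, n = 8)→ [15, 8, 23, 31, 54, 85, 139, 224]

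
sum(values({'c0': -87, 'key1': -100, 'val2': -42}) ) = (-87) + (-100) + (-42)
= -229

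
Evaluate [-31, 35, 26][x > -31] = [35, 26]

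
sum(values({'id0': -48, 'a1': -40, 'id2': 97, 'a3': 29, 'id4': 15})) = 53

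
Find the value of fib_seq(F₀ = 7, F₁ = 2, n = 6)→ [7, 2, 9, 11, 20, 31]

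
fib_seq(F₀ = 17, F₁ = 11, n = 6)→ [17, 11, 28, 39, 67, 106]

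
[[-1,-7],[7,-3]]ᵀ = [[-1, 7], [-7, -3]]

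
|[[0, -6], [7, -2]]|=(0)*(-2) - (-6)*(7)
= 42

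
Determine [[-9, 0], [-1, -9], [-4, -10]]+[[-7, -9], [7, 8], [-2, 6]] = [[-16, -9], [6, -1], [-6, -4]]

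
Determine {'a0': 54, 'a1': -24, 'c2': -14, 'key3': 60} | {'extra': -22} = {'a0': 54, 'a1': -24, 'c2': -14, 'key3': 60, 'extra': -22}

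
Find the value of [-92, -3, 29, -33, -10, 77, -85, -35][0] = -92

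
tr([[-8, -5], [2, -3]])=diagonal: (-8) + (-3)
= -11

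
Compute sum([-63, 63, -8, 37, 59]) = 88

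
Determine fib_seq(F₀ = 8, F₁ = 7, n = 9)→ F_2 = F_1 + F_0 = 15
F_3 = F_2 + F_1 = 22
F_4 = F_3 + F_2 = 37
...
= [8, 7, 15, 22, 37, 59, 96, 155, 251]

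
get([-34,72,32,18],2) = 32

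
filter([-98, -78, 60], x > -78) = [60]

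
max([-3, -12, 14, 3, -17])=14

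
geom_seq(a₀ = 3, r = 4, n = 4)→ a_0 = 3*4^0 = 3
a_1 = 3*4^1 = 12
a_2 = 3*4^2 = 48
...
= [3, 12, 48, 192]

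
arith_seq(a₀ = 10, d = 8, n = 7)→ a_0 = 10 + 0*8 = 10
a_1 = 10 + 1*8 = 18
a_2 = 10 + 2*8 = 26
...
= [10, 18, 26, 34, 42, 50, 58]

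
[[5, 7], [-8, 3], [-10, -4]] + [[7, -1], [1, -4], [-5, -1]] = [[12, 6], [-7, -1], [-15, -5]]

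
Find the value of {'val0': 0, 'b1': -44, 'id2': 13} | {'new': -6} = {'val0': 0, 'b1': -44, 'id2': 13, 'new': -6}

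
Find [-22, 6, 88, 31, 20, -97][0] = -22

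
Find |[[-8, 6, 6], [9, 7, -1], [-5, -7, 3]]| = (1)*(-8)*det([[7, -1], [-7, 3]]) + (-1)*(6)*det([[9, -1], [-5, 3]]) + (1)*(6)*det([[9, 7], [-5, -7]])
= -112 + -132 + -168
= -412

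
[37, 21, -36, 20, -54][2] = -36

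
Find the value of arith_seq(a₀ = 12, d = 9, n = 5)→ a_0 = 12 + 0*9 = 12
a_1 = 12 + 1*9 = 21
a_2 = 12 + 2*9 = 30
...
= [12, 21, 30, 39, 48]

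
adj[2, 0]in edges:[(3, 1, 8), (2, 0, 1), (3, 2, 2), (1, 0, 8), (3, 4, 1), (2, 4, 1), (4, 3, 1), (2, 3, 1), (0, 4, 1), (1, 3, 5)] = 1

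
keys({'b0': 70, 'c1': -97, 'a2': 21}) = ['b0', 'c1', 'a2']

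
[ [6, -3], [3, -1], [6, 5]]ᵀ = [[6, 3, 6], [-3, -1, 5]]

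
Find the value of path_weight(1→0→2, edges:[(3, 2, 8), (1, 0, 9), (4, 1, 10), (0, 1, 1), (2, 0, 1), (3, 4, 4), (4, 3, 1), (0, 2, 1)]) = 10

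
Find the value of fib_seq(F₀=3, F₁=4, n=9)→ [3, 4, 7, 11, 18, 29, 47, 76, 123]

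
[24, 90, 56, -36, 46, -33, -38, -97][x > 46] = keep x where x > 46: 24✗, 90✓, 56✓, -36✗, 46✗, -33✗, -38✗, -97✗
= [90, 56]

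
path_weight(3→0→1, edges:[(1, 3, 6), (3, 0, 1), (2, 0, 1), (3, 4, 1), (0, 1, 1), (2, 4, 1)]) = 2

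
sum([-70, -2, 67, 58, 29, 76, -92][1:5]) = slice → [-2, 67, 58, 29]
(-2) + 67 + 58 + 29
= 152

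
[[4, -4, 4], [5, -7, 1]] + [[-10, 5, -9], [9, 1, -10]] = [[-6, 1, -5], [14, -6, -9]]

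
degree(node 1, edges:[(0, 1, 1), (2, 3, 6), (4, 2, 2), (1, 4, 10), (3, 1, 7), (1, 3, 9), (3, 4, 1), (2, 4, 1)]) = incident: (0,1), (1,4), (3,1), (1,3)
= 4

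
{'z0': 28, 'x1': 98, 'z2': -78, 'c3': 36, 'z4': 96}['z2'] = -78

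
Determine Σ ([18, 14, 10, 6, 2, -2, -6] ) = 18 + 14 + 10 + 6 + 2 + (-2) + (-6)
= 42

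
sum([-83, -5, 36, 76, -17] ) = 7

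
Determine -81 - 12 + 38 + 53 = -2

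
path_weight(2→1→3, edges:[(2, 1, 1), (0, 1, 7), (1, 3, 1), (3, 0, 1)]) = w(2→1)=1 + w(1→3)=1
= 2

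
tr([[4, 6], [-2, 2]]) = diagonal: 4 + 2
= 6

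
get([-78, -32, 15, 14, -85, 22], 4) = -85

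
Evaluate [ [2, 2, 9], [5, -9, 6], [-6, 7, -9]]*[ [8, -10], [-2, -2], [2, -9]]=C[0][0] = (2)*(8) + (2)*(-2) + (9)*(2) = 30
C[0][1] = (2)*(-10) + (2)*(-2) + (9)*(-9) = -105
C[1][0] = (5)*(8) + (-9)*(-2) + (6)*(2) = 70
C[1][1] = (5)*(-10) + (-9)*(-2) + (6)*(-9) = -86
C[2][0] = (-6)*(8) + (7)*(-2) + (-9)*(2) = -80
C[2][1] = (-6)*(-10) + (7)*(-2) + (-9)*(-9) = 127
= [[30, -105], [70, -86], [-80, 127]]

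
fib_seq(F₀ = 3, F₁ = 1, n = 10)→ F_2 = F_1 + F_0 = 4
F_3 = F_2 + F_1 = 5
F_4 = F_3 + F_2 = 9
...
= [3, 1, 4, 5, 9, 14, 23, 37, 60, 97]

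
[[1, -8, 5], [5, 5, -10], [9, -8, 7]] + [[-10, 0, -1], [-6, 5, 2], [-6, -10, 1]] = [[-9, -8, 4], [-1, 10, -8], [3, -18, 8]]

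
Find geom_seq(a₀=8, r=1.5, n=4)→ [8.0, 12.0, 18.0, 27.0]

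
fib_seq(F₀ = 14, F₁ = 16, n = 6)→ [14, 16, 30, 46, 76, 122]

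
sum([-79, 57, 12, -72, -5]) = -87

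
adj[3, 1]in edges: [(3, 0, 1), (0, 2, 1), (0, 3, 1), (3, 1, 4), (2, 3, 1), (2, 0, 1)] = 4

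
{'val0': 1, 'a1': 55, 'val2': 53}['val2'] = 53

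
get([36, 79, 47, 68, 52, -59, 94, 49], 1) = 79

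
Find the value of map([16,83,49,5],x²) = (16)²=256, (83)²=6889, (49)²=2401, (5)²=25
= [256, 6889, 2401, 25]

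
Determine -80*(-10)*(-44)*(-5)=176000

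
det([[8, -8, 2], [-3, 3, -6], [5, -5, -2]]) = 0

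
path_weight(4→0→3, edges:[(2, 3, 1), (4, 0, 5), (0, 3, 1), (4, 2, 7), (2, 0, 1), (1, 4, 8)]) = 6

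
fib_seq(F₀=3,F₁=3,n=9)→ F_2 = F_1 + F_0 = 6
F_3 = F_2 + F_1 = 9
F_4 = F_3 + F_2 = 15
...
= [3, 3, 6, 9, 15, 24, 39, 63, 102]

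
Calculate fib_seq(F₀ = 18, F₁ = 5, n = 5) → F_2 = F_1 + F_0 = 23
F_3 = F_2 + F_1 = 28
F_4 = F_3 + F_2 = 51
= [18, 5, 23, 28, 51]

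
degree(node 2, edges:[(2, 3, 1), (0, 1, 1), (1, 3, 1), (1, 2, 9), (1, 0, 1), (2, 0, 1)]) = 3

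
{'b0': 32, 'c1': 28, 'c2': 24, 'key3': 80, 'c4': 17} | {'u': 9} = {'b0': 32, 'c1': 28, 'c2': 24, 'key3': 80, 'c4': 17, 'u': 9}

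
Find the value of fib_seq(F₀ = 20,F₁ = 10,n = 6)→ F_2 = F_1 + F_0 = 30
F_3 = F_2 + F_1 = 40
F_4 = F_3 + F_2 = 70
...
= [20, 10, 30, 40, 70, 110]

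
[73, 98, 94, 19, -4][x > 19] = [73, 98, 94]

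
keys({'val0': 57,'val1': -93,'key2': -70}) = ['val0', 'val1', 'key2']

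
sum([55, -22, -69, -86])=-122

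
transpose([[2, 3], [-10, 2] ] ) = [[2, -10], [3, 2]]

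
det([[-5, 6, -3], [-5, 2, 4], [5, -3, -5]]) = (1)*(-5)*det([[2, 4], [-3, -5]]) + (-1)*(6)*det([[-5, 4], [5, -5]]) + (1)*(-3)*det([[-5, 2], [5, -3]])
= -10 + -30 + -15
= -55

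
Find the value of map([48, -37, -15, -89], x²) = [2304, 1369, 225, 7921]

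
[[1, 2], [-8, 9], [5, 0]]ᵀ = [[1, -8, 5], [2, 9, 0]]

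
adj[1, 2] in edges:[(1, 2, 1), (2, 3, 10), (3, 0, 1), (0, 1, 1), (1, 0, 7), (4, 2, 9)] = 1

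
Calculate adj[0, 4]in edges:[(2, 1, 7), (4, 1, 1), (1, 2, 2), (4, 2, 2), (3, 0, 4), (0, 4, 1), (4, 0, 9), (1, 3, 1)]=1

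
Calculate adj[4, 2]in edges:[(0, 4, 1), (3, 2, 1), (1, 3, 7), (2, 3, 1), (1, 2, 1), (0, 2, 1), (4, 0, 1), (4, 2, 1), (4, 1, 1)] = 1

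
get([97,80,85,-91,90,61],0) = 97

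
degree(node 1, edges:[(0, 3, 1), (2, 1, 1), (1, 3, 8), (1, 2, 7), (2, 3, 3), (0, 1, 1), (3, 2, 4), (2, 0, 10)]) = 4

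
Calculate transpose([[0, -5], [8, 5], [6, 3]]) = [[0, 8, 6], [-5, 5, 3]]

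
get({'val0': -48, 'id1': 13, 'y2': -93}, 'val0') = -48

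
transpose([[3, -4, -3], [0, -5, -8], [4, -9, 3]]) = [[3, 0, 4], [-4, -5, -9], [-3, -8, 3]]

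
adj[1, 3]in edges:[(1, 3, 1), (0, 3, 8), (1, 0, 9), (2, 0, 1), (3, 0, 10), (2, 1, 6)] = 1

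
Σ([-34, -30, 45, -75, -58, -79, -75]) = -306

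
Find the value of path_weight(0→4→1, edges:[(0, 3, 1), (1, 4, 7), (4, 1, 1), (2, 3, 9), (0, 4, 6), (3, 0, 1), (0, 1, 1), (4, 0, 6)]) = w(0→4)=6 + w(4→1)=1
= 7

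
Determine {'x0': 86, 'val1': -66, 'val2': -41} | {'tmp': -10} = {'x0': 86, 'val1': -66, 'val2': -41, 'tmp': -10}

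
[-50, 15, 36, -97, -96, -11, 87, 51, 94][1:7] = [15, 36, -97, -96, -11, 87]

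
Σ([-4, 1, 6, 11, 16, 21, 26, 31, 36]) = 144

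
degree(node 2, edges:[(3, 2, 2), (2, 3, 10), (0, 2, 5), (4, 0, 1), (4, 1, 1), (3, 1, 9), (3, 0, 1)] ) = 3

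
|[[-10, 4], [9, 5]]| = (-10)*(5) - (4)*(9)
= -86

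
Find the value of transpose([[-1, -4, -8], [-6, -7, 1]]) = [[-1, -6], [-4, -7], [-8, 1]]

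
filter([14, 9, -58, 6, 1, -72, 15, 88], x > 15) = keep x where x > 15: 14✗, 9✗, -58✗, 6✗, 1✗, -72✗, 15✗, 88✓
= [88]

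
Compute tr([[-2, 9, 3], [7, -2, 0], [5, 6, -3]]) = -7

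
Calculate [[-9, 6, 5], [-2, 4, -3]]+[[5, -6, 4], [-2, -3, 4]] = [[-4, 0, 9], [-4, 1, 1]]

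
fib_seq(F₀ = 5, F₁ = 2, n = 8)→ [5, 2, 7, 9, 16, 25, 41, 66]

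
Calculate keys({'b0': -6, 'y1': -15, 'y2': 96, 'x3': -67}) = ['b0', 'y1', 'y2', 'x3']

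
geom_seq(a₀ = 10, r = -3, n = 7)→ [10, -30, 90, -270, 810, -2430, 7290]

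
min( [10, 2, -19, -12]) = -19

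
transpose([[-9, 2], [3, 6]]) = [[-9, 3], [2, 6]]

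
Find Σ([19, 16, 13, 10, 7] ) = 19 + 16 + 13 + 10 + 7
= 65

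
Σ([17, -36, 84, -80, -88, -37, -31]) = 17 + (-36) + 84 + (-80) + (-88) + (-37) + (-31)
= -171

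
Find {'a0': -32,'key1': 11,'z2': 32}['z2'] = 32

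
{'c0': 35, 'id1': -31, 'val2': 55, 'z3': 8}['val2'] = 55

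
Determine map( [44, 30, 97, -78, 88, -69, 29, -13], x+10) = 44+10=54, 30+10=40, 97+10=107, -78+10=-68, 88+10=98, -69+10=-59, 29+10=39, -13+10=-3
= [54, 40, 107, -68, 98, -59, 39, -3]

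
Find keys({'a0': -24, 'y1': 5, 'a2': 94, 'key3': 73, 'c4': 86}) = ['a0', 'y1', 'a2', 'key3', 'c4']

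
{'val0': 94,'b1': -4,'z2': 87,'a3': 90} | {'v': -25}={'val0': 94, 'b1': -4, 'z2': 87, 'a3': 90, 'v': -25}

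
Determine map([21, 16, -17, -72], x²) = (21)²=441, (16)²=256, (-17)²=289, (-72)²=5184
= [441, 256, 289, 5184]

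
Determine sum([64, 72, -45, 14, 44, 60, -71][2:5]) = slice → [-45, 14, 44]
(-45) + 14 + 44
= 13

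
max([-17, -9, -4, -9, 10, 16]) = 16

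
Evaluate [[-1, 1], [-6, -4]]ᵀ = [[-1, -6], [1, -4]]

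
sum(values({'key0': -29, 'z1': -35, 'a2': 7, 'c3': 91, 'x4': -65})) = -31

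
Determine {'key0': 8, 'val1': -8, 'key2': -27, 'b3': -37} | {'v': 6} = {'key0': 8, 'val1': -8, 'key2': -27, 'b3': -37, 'v': 6}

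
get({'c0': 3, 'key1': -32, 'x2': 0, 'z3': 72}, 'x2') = 0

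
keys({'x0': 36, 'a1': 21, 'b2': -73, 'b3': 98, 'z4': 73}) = ['x0', 'a1', 'b2', 'b3', 'z4']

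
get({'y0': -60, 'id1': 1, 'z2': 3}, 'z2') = 3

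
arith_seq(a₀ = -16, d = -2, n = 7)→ [-16, -18, -20, -22, -24, -26, -28]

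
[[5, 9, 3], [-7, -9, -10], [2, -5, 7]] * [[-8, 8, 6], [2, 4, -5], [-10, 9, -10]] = [[-52, 103, -45], [138, -182, 103], [-96, 59, -33]]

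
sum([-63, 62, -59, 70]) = (-63) + 62 + (-59) + 70
= 10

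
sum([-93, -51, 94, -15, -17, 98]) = 16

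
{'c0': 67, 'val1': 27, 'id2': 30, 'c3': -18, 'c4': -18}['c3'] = -18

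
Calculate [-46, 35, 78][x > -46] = keep x where x > -46: -46✗, 35✓, 78✓
= [35, 78]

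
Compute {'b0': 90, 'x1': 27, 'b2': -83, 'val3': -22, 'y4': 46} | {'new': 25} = {'b0': 90, 'x1': 27, 'b2': -83, 'val3': -22, 'y4': 46, 'new': 25}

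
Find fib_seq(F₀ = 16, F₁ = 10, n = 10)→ [16, 10, 26, 36, 62, 98, 160, 258, 418, 676]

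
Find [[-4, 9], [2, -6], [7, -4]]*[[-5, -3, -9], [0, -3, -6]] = [[20, -15, -18], [-10, 12, 18], [-35, -9, -39]]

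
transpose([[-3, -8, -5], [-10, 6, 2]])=[[-3, -10], [-8, 6], [-5, 2]]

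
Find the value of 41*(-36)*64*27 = -2550528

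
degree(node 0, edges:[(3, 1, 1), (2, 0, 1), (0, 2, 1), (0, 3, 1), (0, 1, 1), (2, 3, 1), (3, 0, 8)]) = incident: (2,0), (0,2), (0,3), (0,1), (3,0)
= 5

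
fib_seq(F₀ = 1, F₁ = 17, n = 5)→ F_2 = F_1 + F_0 = 18
F_3 = F_2 + F_1 = 35
F_4 = F_3 + F_2 = 53
= [1, 17, 18, 35, 53]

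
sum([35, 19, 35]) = 35 + 19 + 35
= 89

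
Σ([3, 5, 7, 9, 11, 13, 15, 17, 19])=3 + 5 + 7 + 9 + 11 + 13 + 15 + 17 + 19
= 99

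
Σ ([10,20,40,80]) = 10 + 20 + 40 + 80
= 150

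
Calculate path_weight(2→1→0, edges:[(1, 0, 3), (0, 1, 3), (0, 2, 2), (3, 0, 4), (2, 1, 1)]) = w(2→1)=1 + w(1→0)=3
= 4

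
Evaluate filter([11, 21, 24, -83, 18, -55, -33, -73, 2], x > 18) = keep x where x > 18: 11✗, 21✓, 24✓, -83✗, 18✗, -55✗, -33✗, -73✗, 2✗
= [21, 24]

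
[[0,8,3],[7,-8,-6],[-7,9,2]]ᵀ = [[0, 7, -7], [8, -8, 9], [3, -6, 2]]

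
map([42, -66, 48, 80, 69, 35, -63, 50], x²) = [1764, 4356, 2304, 6400, 4761, 1225, 3969, 2500]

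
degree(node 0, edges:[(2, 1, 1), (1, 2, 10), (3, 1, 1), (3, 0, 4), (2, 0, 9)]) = 2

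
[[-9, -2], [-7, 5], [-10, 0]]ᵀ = [[-9, -7, -10], [-2, 5, 0]]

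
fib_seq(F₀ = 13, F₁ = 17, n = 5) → [13, 17, 30, 47, 77]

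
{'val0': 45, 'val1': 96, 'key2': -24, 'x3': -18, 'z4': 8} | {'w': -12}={'val0': 45, 'val1': 96, 'key2': -24, 'x3': -18, 'z4': 8, 'w': -12}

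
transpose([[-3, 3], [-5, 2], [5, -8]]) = [[-3, -5, 5], [3, 2, -8]]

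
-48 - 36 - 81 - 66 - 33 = -264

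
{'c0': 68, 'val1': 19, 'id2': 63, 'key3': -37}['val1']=19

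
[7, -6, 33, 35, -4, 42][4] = -4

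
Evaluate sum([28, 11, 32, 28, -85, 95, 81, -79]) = 28 + 11 + 32 + 28 + (-85) + 95 + 81 + (-79)
= 111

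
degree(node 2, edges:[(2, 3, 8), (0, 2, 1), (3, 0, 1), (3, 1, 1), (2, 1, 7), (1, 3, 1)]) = 3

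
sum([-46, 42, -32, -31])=-67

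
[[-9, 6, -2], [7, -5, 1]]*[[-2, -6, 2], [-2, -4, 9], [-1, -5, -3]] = [[8, 40, 42], [-5, -27, -34]]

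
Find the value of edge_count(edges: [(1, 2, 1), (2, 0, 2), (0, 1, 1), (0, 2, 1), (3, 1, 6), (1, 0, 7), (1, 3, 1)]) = 7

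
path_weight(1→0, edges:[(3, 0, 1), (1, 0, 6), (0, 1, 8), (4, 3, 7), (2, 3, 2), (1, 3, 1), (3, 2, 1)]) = 6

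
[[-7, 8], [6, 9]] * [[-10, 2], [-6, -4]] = [[22, -46], [-114, -24]]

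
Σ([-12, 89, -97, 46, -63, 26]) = -11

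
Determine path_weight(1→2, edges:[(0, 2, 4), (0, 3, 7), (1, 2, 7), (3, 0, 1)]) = w(1→2)=7
= 7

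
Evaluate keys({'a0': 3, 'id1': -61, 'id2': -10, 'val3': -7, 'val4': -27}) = ['a0', 'id1', 'id2', 'val3', 'val4']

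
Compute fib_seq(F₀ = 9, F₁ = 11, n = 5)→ F_2 = F_1 + F_0 = 20
F_3 = F_2 + F_1 = 31
F_4 = F_3 + F_2 = 51
= [9, 11, 20, 31, 51]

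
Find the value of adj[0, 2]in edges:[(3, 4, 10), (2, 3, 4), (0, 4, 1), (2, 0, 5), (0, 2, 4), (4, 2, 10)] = 4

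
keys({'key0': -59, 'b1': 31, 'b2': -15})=['key0', 'b1', 'b2']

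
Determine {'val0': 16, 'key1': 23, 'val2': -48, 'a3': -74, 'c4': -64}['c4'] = -64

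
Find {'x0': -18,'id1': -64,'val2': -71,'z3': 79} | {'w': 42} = {'x0': -18, 'id1': -64, 'val2': -71, 'z3': 79, 'w': 42}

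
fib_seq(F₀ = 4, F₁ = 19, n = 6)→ [4, 19, 23, 42, 65, 107]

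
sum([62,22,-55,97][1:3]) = slice → [22, -55]
22 + (-55)
= -33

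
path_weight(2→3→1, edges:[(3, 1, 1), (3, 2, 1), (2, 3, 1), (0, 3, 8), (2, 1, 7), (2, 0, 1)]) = 2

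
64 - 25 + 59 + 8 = 106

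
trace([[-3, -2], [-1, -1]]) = -4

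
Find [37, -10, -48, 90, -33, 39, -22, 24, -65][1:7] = [-10, -48, 90, -33, 39, -22]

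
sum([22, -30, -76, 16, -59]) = -127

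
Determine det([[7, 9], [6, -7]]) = (7)*(-7) - (9)*(6)
= -103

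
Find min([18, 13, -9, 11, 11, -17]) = -17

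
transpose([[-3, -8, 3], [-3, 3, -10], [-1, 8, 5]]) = [[-3, -3, -1], [-8, 3, 8], [3, -10, 5]]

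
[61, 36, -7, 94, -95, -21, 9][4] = -95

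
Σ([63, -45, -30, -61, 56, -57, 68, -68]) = -74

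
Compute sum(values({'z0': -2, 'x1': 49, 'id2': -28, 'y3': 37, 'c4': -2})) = (-2) + 49 + (-28) + 37 + (-2)
= 54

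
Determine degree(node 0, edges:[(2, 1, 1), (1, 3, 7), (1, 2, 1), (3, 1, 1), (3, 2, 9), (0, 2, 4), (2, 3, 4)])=incident: (0,2)
= 1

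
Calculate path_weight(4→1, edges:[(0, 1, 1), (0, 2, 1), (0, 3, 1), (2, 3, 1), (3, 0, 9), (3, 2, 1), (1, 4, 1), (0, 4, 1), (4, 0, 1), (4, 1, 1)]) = 1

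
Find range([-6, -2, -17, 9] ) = 26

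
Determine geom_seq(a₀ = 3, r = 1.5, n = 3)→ a_0 = 3*1.5^0 = 3.0
a_1 = 3*1.5^1 = 4.5
a_2 = 3*1.5^2 = 6.75
= [3.0, 4.5, 6.75]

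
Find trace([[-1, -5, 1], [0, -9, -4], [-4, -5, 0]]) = -10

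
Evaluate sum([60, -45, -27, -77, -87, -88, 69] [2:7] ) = slice → [-27, -77, -87, -88, 69]
(-27) + (-77) + (-87) + (-88) + 69
= -210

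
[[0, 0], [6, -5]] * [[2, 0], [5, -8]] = C[0][0] = (0)*(2) + (0)*(5) = 0
C[0][1] = (0)*(0) + (0)*(-8) = 0
C[1][0] = (6)*(2) + (-5)*(5) = -13
C[1][1] = (6)*(0) + (-5)*(-8) = 40
= [[0, 0], [-13, 40]]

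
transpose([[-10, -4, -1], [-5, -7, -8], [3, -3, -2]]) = [[-10, -5, 3], [-4, -7, -3], [-1, -8, -2]]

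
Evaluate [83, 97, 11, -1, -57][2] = 11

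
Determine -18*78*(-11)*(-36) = -555984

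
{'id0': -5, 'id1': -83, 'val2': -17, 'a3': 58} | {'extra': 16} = {'id0': -5, 'id1': -83, 'val2': -17, 'a3': 58, 'extra': 16}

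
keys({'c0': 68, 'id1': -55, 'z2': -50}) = ['c0', 'id1', 'z2']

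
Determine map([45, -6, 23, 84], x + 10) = 45+10=55, -6+10=4, 23+10=33, 84+10=94
= [55, 4, 33, 94]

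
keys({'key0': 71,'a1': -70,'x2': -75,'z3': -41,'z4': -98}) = ['key0', 'a1', 'x2', 'z3', 'z4']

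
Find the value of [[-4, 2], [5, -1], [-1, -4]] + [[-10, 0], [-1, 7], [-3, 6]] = [[-14, 2], [4, 6], [-4, 2]]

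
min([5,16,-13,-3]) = -13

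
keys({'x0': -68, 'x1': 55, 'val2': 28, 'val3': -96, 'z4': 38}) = ['x0', 'x1', 'val2', 'val3', 'z4']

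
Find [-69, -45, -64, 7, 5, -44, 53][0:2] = [-69, -45]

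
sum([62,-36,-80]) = -54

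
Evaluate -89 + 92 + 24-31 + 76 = 72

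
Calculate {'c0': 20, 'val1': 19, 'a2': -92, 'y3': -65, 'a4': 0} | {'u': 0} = {'c0': 20, 'val1': 19, 'a2': -92, 'y3': -65, 'a4': 0, 'u': 0}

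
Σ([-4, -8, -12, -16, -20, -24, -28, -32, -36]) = -180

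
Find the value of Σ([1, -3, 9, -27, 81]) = 61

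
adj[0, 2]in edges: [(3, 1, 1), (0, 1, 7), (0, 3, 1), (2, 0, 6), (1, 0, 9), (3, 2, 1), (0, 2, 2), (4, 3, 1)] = 2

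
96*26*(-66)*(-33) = 5436288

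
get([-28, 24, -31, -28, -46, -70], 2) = -31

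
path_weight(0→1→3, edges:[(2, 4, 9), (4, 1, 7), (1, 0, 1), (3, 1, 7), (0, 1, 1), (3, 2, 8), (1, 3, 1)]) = 2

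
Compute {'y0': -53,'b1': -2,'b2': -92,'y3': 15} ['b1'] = -2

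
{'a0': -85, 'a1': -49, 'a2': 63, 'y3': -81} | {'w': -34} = {'a0': -85, 'a1': -49, 'a2': 63, 'y3': -81, 'w': -34}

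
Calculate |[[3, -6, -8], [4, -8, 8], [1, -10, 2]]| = (1)*(3)*det([[-8, 8], [-10, 2]]) + (-1)*(-6)*det([[4, 8], [1, 2]]) + (1)*(-8)*det([[4, -8], [1, -10]])
= 192 + 0 + 256
= 448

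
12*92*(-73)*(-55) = 4432560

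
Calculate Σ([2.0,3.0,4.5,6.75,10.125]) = 2.0 + 3.0 + 4.5 + 6.75 + 10.125
= 26.375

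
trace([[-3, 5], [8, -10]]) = diagonal: (-3) + (-10)
= -13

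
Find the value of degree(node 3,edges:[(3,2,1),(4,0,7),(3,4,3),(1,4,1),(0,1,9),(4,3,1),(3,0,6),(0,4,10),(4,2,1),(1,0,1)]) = incident: (3,2), (3,4), (4,3), (3,0)
= 4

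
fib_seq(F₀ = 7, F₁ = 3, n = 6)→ [7, 3, 10, 13, 23, 36]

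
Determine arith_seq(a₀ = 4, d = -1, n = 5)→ [4, 3, 2, 1, 0]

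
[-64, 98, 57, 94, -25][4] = -25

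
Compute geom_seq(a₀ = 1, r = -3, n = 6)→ [1, -3, 9, -27, 81, -243]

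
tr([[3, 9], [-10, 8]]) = 11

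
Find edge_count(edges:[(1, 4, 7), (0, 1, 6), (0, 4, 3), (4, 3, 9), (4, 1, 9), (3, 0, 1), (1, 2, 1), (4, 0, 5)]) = 8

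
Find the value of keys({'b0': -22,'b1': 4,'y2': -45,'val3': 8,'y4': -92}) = ['b0', 'b1', 'y2', 'val3', 'y4']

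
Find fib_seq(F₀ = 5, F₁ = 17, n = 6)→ [5, 17, 22, 39, 61, 100]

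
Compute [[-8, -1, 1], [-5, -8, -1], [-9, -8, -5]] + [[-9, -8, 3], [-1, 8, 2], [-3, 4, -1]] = [[-17, -9, 4], [-6, 0, 1], [-12, -4, -6]]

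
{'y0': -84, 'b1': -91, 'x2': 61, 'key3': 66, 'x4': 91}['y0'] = -84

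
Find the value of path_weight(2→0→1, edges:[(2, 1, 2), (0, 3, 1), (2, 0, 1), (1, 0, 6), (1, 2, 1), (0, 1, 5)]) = 6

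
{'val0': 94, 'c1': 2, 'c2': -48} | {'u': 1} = {'val0': 94, 'c1': 2, 'c2': -48, 'u': 1}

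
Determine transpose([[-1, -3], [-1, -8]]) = [[-1, -1], [-3, -8]]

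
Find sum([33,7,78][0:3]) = 118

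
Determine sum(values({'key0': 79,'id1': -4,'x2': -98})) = -23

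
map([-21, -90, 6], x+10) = -21+10=-11, -90+10=-80, 6+10=16
= [-11, -80, 16]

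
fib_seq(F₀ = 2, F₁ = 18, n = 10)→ F_2 = F_1 + F_0 = 20
F_3 = F_2 + F_1 = 38
F_4 = F_3 + F_2 = 58
...
= [2, 18, 20, 38, 58, 96, 154, 250, 404, 654]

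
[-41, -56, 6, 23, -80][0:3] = [-41, -56, 6]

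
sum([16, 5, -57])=16 + 5 + (-57)
= -36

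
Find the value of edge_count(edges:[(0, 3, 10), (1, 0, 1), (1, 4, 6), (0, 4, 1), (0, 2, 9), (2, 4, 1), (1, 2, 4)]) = 7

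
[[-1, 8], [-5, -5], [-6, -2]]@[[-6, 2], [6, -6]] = [[54, -50], [0, 20], [24, 0]]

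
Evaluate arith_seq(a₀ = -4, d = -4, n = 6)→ a_0 = -4 + 0*-4 = -4
a_1 = -4 + 1*-4 = -8
a_2 = -4 + 2*-4 = -12
...
= [-4, -8, -12, -16, -20, -24]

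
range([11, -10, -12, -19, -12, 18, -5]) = 37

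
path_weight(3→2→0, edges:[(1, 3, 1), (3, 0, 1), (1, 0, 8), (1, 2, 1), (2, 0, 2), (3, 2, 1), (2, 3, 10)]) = w(3→2)=1 + w(2→0)=2
= 3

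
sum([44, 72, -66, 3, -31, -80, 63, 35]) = 40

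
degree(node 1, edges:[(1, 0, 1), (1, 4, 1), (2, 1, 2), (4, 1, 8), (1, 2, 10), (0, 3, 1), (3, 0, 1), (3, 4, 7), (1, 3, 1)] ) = incident: (1,0), (1,4), (2,1), (4,1), (1,2), (1,3)
= 6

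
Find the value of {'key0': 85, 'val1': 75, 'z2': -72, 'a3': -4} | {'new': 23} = {'key0': 85, 'val1': 75, 'z2': -72, 'a3': -4, 'new': 23}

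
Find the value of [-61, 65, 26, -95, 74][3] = -95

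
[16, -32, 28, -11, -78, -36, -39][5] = -36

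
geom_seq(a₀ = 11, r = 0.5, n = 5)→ [11.0, 5.5, 2.75, 1.375, 0.6875]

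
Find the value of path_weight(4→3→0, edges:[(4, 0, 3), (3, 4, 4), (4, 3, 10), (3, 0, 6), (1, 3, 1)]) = 16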